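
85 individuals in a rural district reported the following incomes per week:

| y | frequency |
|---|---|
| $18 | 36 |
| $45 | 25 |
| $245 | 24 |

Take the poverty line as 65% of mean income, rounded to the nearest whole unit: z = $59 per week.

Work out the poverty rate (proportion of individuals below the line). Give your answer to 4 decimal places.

0.7176

61 of the 85 individuals have income below $59.
H = 61/85 = 0.7176.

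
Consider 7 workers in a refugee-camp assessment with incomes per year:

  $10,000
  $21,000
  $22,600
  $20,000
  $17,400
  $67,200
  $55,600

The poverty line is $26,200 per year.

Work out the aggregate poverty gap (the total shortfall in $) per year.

Below z: $10,000, $17,400, $20,000, $21,000, $22,600 (q = 5 of N = 7).
Individual gaps: 26200−10000 = 16200; 26200−17400 = 8800; 26200−20000 = 6200; 26200−21000 = 5200; 26200−22600 = 3600.
Aggregate gap = $40,000.

$40,000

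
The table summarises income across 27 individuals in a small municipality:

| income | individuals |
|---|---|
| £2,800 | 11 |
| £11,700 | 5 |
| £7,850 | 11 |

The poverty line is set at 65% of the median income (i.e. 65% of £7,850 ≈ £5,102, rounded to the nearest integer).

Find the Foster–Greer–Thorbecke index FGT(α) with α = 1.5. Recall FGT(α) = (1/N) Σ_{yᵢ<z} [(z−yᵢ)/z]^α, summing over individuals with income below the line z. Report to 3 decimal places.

Incomes under z: 11×£2,800 (q = 11 of N = 27).
Shortfall ratios: (5102−2800)/5102 = 0.4512 (×11).
Raised to α = 1.5: 0.30307 (×11).
Sum = 3.333803; FGT(1.5) = 3.333803 / 27 = 0.123.

0.123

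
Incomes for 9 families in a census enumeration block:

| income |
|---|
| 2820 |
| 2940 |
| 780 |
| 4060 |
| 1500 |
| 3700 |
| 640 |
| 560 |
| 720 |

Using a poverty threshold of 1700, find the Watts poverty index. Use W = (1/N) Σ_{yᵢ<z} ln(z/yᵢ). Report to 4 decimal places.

0.4279

Below z: 560, 640, 720, 780, 1500 (q = 5 of N = 9).
Log gaps: ln(1700/560) = 1.1104; ln(1700/640) = 0.9769; ln(1700/720) = 0.8591; ln(1700/780) = 0.7791; ln(1700/1500) = 0.1252.
W = 3.850747 / 9 = 0.4279.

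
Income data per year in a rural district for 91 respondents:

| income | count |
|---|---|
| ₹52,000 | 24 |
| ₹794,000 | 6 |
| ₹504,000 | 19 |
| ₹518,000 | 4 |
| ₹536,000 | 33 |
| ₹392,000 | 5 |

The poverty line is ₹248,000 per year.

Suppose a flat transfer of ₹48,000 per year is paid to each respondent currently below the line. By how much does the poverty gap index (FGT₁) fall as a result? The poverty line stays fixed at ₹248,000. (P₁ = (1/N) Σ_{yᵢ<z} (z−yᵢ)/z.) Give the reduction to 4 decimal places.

Before: below the line — 24×₹52,000; poverty gap index (FGT₁) = 0.208437.
After the ₹48,000 transfer: below the line — 24×₹100,000; poverty gap index (FGT₁) = 0.157391.
Reduction = 0.208437 − 0.157391 = 0.0510.

0.0510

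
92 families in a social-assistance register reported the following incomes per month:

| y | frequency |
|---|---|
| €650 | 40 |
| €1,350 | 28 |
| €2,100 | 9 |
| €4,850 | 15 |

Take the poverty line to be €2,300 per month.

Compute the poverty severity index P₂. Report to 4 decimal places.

Below z: 40×€650, 28×€1,350, 9×€2,100 (q = 77 of N = 92).
Relative gaps: (2300−650)/2300 = 0.7174 (×40); (2300−1350)/2300 = 0.4130 (×28); (2300−2100)/2300 = 0.0870 (×9).
Squared: 0.5147 (×40); 0.1706 (×28); 0.0076 (×9).
Sum = 25.431002; P₂ = 25.431002 / 92 = 0.2764.

0.2764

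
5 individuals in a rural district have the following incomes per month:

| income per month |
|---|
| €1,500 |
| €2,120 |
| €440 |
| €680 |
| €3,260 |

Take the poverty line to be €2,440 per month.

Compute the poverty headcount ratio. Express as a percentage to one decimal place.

4 of the 5 individuals have income below €2,440.
H = 4/5 = 80.0%.

80.0%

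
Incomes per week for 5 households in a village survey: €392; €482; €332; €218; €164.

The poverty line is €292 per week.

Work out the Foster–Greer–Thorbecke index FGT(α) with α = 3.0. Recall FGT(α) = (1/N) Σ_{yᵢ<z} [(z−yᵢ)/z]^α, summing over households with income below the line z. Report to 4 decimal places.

Below z: €164, €218 (q = 2 of N = 5).
Normalized shortfalls: (292−164)/292 = 0.4384; (292−218)/292 = 0.2534.
Raised to α = 3.0: 0.08423; 0.01628.
Sum = 0.100509; FGT(3.0) = 0.100509 / 5 = 0.0201.

0.0201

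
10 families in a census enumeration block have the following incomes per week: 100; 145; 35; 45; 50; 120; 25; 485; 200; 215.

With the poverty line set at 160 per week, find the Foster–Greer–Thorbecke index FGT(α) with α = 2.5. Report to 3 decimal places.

0.214

Incomes under z: 25, 35, 45, 50, 100, 120, 145 (q = 7 of N = 10).
Gap ratios (z−y)/z: (160−25)/160 = 0.8438; (160−35)/160 = 0.7812; (160−45)/160 = 0.7188; (160−50)/160 = 0.6875; (160−100)/160 = 0.3750; (160−120)/160 = 0.2500; (160−145)/160 = 0.0938.
Raised to α = 2.5: 0.65393; 0.53948; 0.43797; 0.39191; 0.08611; 0.03125; 0.00269.
Sum = 2.143347; FGT(2.5) = 2.143347 / 10 = 0.214.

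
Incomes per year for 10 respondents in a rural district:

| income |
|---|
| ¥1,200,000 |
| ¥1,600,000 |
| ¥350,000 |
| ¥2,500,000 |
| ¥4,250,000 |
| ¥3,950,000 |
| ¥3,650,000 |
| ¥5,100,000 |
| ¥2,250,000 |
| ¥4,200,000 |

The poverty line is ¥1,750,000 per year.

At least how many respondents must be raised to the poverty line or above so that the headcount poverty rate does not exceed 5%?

3 of the 10 respondents are poor, so H = 3/10 = 0.300.
A headcount ratio of at most 5% allows at most ⌊0.05 × 10⌋ = 0 poor respondents.
So at least 3 − 0 = 3 must be lifted.

3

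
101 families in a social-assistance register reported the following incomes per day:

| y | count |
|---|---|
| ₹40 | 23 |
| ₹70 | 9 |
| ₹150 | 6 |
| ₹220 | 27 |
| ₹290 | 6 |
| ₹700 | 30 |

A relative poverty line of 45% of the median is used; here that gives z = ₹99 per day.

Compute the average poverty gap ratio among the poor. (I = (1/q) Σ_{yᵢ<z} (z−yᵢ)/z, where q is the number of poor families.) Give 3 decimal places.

Incomes under z: 23×₹40, 9×₹70 (q = 32 of N = 101).
Relative gaps: 0.5960 (×23), 0.2929 (×9); sum = 16.343434.
The income-gap ratio divides by q (the poor only): 16.343434 / 32 = 0.511.

0.511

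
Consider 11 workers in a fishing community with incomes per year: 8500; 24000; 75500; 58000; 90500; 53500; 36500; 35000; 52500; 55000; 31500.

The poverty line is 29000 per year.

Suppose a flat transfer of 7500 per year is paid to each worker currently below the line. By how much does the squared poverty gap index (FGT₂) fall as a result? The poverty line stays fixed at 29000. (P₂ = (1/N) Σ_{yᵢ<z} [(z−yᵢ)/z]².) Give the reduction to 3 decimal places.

Before: below the line — 8500, 24000; squared poverty gap index (FGT₂) = 0.04813.
After the 7500 transfer: below the line — 16000; squared poverty gap index (FGT₂) = 0.01827.
Reduction = 0.04813 − 0.01827 = 0.030.

0.030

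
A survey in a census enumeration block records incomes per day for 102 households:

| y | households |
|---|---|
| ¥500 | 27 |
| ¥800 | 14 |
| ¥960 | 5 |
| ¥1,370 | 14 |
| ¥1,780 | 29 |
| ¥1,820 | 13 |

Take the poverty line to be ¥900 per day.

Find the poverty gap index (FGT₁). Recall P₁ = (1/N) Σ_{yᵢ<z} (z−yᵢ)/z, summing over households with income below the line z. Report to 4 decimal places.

Incomes under z: 27×¥500, 14×¥800 (q = 41 of N = 102).
Shortfall ratios: (900−500)/900 = 0.4444 (×27); (900−800)/900 = 0.1111 (×14).
Σ = 13.555556. Dividing by the full population N = 102 gives P₁ = 0.1329.

0.1329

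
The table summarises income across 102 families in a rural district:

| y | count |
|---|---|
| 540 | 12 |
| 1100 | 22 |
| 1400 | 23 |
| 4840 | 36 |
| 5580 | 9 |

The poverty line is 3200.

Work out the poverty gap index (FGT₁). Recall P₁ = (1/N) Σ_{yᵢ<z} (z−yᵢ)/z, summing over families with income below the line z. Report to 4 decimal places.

0.3662

Below z: 12×540, 22×1100, 23×1400 (q = 57 of N = 102).
Gap ratios (z−y)/z: (3200−540)/3200 = 0.8313 (×12); (3200−1100)/3200 = 0.6562 (×22); (3200−1400)/3200 = 0.5625 (×23).
Sum of shortfalls = 37.350000; P₁ averages over all N: 37.350000 / 102 = 0.3662.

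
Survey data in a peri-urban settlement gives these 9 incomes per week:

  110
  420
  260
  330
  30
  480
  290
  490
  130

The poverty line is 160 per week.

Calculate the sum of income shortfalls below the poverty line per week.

Poor units: 30, 110, 130 (q = 3 of N = 9).
Individual gaps: 160−30 = 130; 160−110 = 50; 160−130 = 30.
Aggregate gap = 210.

210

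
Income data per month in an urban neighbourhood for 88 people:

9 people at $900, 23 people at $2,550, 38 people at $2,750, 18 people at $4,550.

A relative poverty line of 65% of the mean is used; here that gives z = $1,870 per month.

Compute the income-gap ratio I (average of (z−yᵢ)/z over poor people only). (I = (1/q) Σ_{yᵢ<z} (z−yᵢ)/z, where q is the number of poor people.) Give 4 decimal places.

Below the line: 9×$900 (q = 9 of N = 88).
Relative gaps: 0.5187 (×9); sum = 4.668449.
The income-gap ratio divides by q (the poor only): 4.668449 / 9 = 0.5187.

0.5187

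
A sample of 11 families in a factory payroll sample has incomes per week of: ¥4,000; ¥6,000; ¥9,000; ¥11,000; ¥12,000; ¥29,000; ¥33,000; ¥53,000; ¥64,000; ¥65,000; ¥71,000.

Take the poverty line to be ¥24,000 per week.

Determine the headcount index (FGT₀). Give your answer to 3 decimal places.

0.455

5 of the 11 families have income below ¥24,000.
H = 5/11 = 0.455.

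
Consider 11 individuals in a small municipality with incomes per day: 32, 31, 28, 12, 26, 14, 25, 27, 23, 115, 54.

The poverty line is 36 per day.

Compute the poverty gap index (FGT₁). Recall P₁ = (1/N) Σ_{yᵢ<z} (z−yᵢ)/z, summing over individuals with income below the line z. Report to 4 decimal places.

Incomes under z: 12, 14, 23, 25, 26, 27, 28, 31, 32 (q = 9 of N = 11).
Relative gaps: (36−12)/36 = 0.6667; (36−14)/36 = 0.6111; (36−23)/36 = 0.3611; (36−25)/36 = 0.3056; (36−26)/36 = 0.2778; (36−27)/36 = 0.2500; (36−28)/36 = 0.2222; (36−31)/36 = 0.1389; (36−32)/36 = 0.1111.
Sum of shortfalls = 2.944444; P₁ averages over all N: 2.944444 / 11 = 0.2677.

0.2677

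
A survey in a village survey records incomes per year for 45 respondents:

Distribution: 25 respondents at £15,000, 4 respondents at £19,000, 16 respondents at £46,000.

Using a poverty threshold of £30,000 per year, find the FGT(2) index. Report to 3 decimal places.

0.151

Incomes under z: 25×£15,000, 4×£19,000 (q = 29 of N = 45).
Gap ratios (z−y)/z: (30000−15000)/30000 = 0.5000 (×25); (30000−19000)/30000 = 0.3667 (×4).
Squared: 0.2500 (×25); 0.1344 (×4).
Sum = 6.787778; P₂ = 6.787778 / 45 = 0.151.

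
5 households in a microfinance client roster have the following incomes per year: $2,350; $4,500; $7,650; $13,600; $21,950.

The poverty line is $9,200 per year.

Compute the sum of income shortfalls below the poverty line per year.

Below z: $2,350, $4,500, $7,650 (q = 3 of N = 5).
Individual gaps: 9200−2350 = 6850; 9200−4500 = 4700; 9200−7650 = 1550.
Aggregate gap = $13,100.

$13,100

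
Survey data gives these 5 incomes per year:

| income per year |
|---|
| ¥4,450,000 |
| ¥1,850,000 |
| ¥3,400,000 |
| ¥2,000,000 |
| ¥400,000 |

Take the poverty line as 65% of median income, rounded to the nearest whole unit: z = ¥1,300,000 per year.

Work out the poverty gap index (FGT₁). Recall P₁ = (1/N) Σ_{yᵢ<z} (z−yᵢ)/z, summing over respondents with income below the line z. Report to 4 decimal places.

0.1385

Below z: ¥400,000 (q = 1 of N = 5).
Gap ratios (z−y)/z: (1300000−400000)/1300000 = 0.6923.
Sum of shortfalls = 0.692308; P₁ averages over all N: 0.692308 / 5 = 0.1385.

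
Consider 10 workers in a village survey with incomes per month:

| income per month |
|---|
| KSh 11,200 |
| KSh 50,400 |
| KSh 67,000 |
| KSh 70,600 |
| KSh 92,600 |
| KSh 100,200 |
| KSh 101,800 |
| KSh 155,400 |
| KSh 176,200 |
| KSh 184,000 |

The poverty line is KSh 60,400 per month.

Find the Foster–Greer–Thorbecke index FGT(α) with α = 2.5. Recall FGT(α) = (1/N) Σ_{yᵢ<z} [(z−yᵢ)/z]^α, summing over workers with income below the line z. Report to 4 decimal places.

Incomes under z: KSh 11,200, KSh 50,400 (q = 2 of N = 10).
Shortfall ratios: (60400−11200)/60400 = 0.8146; (60400−50400)/60400 = 0.1656.
Raised to α = 2.5: 0.59885; 0.01115.
Sum = 0.610007; FGT(2.5) = 0.610007 / 10 = 0.0610.

0.0610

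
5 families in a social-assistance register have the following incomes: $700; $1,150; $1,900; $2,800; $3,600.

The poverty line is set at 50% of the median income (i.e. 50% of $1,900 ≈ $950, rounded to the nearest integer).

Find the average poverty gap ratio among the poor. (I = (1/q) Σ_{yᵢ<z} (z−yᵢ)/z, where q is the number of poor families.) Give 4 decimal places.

Incomes under z: $700 (q = 1 of N = 5).
Shortfall ratios (z−y)/z: 0.2632; sum = 0.263158.
I averages over the q = 1 poor units only: 0.263158 / 1 = 0.2632.

0.2632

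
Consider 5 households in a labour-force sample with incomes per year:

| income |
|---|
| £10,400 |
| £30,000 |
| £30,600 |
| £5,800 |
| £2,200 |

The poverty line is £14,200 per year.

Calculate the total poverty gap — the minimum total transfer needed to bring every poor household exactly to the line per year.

£24,200

Below the line: £2,200, £5,800, £10,400 (q = 3 of N = 5).
Individual gaps: 14200−2200 = 12000; 14200−5800 = 8400; 14200−10400 = 3800.
Aggregate gap = £24,200.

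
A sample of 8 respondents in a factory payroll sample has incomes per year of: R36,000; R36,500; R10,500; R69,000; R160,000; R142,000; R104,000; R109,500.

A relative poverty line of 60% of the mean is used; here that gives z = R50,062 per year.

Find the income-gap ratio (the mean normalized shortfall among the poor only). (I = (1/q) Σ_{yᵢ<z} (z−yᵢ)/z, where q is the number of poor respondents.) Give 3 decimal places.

0.447

Poor units: R10,500, R36,000, R36,500 (q = 3 of N = 8).
Relative gaps: 0.7903, 0.2809, 0.2709; sum = 1.342056.
I averages over the q = 3 poor units only: 1.342056 / 3 = 0.447.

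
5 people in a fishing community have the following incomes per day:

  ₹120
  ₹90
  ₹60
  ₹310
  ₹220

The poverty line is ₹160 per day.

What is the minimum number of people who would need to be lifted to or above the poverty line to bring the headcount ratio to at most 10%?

3

Currently q = 3 of N = 5 are below the line (H = 0.600).
A headcount ratio of at most 10% allows at most ⌊0.10 × 5⌋ = 0 poor people.
So at least 3 − 0 = 3 must be lifted.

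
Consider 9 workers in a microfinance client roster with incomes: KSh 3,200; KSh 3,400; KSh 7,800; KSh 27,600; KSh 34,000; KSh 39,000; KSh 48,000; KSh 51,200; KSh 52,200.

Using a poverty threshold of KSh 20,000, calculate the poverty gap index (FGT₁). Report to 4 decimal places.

Incomes under z: KSh 3,200, KSh 3,400, KSh 7,800 (q = 3 of N = 9).
Normalized shortfalls: (20000−3200)/20000 = 0.8400; (20000−3400)/20000 = 0.8300; (20000−7800)/20000 = 0.6100.
Σ = 2.280000. Dividing by the full population N = 9 gives P₁ = 0.2533.

0.2533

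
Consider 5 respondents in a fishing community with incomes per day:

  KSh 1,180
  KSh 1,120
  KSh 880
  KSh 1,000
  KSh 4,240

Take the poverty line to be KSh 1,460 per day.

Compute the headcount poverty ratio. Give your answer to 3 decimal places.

4 of the 5 respondents have income below KSh 1,460.
H = 4/5 = 0.800.

0.800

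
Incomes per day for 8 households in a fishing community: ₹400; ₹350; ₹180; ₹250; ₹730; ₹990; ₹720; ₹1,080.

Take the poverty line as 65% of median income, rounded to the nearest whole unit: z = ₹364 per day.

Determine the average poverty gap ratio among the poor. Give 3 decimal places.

0.286

Below the line: ₹180, ₹250, ₹350 (q = 3 of N = 8).
Shortfall ratios (z−y)/z: 0.5055, 0.3132, 0.0385; sum = 0.857143.
I averages over the q = 3 poor units only: 0.857143 / 3 = 0.286.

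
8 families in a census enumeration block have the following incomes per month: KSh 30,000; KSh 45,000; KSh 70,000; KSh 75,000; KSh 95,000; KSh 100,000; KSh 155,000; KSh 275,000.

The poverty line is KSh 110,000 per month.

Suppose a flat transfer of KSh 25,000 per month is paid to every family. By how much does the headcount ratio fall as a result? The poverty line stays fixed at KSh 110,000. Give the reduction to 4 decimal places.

0.2500

Before: below the line — KSh 30,000, KSh 45,000, KSh 70,000, KSh 75,000, KSh 95,000, KSh 100,000; headcount ratio = 0.750000.
After the KSh 25,000 transfer: below the line — KSh 55,000, KSh 70,000, KSh 95,000, KSh 100,000; headcount ratio = 0.500000.
Reduction = 0.750000 − 0.500000 = 0.2500.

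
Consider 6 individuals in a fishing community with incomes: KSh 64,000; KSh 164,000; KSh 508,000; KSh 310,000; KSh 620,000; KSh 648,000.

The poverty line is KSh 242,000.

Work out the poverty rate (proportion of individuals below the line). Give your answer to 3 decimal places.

0.333

2 of the 6 individuals have income below KSh 242,000.
H = 2/6 = 0.333.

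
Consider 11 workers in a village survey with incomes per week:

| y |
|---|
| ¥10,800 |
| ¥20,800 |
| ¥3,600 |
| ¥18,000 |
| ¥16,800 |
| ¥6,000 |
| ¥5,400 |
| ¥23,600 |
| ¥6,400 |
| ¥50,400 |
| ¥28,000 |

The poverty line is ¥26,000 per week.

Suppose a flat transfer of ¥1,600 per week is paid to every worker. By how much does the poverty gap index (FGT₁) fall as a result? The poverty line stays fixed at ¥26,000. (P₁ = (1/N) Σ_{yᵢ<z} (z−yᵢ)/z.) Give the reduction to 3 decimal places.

Before: below the line — ¥3,600, ¥5,400, ¥6,000, ¥6,400, ¥10,800, ¥16,800, ¥18,000, ¥20,800, ¥23,600; poverty gap index (FGT₁) = 0.42867.
After the ¥1,600 transfer: below the line — ¥5,200, ¥7,000, ¥7,600, ¥8,000, ¥12,400, ¥18,400, ¥19,600, ¥22,400, ¥25,200; poverty gap index (FGT₁) = 0.37832.
Reduction = 0.42867 − 0.37832 = 0.050.

0.050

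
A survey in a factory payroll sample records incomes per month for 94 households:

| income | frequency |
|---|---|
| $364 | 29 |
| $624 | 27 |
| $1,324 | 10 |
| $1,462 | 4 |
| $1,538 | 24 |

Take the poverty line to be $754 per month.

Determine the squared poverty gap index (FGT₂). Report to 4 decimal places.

Incomes under z: 29×$364, 27×$624 (q = 56 of N = 94).
Relative gaps: (754−364)/754 = 0.5172 (×29); (754−624)/754 = 0.1724 (×27).
Squared: 0.2675 (×29); 0.0297 (×27).
Sum = 8.561237; P₂ = 8.561237 / 94 = 0.0911.

0.0911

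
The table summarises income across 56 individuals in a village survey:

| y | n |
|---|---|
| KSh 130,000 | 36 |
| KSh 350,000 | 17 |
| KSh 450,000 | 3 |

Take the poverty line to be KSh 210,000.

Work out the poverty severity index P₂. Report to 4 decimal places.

Below the line: 36×KSh 130,000 (q = 36 of N = 56).
Relative gaps: (210000−130000)/210000 = 0.3810 (×36).
Squared: 0.1451 (×36).
Sum = 5.224490; P₂ = 5.224490 / 56 = 0.0933.

0.0933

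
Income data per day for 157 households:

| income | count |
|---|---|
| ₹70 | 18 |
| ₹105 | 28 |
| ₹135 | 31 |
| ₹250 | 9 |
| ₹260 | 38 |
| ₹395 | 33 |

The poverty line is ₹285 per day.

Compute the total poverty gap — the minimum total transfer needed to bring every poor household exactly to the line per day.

₹14,825

Below z: 18×₹70, 28×₹105, 31×₹135, 9×₹250, 38×₹260 (q = 124 of N = 157).
Individual gaps: 18×(285−70) = 3870; 28×(285−105) = 5040; 31×(285−135) = 4650; 9×(285−250) = 315; 38×(285−260) = 950.
Aggregate gap = ₹14,825.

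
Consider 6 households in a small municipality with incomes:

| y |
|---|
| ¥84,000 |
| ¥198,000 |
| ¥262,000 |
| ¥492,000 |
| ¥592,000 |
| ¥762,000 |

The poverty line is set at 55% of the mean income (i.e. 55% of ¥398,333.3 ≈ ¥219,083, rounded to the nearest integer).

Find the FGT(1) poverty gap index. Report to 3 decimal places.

Incomes under z: ¥84,000, ¥198,000 (q = 2 of N = 6).
Normalized shortfalls: (219083−84000)/219083 = 0.6166; (219083−198000)/219083 = 0.0962.
Sum of shortfalls = 0.712817; P₁ averages over all N: 0.712817 / 6 = 0.119.

0.119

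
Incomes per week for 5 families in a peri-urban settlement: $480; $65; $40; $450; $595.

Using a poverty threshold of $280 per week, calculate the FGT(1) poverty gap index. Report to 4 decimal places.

0.3250

Below the line: $40, $65 (q = 2 of N = 5).
Gap ratios (z−y)/z: (280−40)/280 = 0.8571; (280−65)/280 = 0.7679.
Sum of shortfalls = 1.625000; P₁ averages over all N: 1.625000 / 5 = 0.3250.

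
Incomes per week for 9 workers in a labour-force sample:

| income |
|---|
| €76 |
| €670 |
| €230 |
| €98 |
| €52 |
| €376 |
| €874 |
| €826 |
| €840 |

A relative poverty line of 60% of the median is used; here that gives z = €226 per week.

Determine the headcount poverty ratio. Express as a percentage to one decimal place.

3 of the 9 workers have income below €226.
H = 3/9 = 33.3%.

33.3%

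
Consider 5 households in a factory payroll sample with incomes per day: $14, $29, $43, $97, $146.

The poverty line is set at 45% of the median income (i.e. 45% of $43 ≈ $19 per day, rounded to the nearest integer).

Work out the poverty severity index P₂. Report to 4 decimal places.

Incomes under z: $14 (q = 1 of N = 5).
Normalized shortfalls: (19−14)/19 = 0.2632.
Squared: 0.0693.
Sum = 0.069252; P₂ = 0.069252 / 5 = 0.0139.

0.0139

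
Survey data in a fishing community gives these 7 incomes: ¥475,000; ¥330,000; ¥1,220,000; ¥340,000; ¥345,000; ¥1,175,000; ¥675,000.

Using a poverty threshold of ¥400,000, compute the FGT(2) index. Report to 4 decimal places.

0.0103

Incomes under z: ¥330,000, ¥340,000, ¥345,000 (q = 3 of N = 7).
Gap ratios (z−y)/z: (400000−330000)/400000 = 0.1750; (400000−340000)/400000 = 0.1500; (400000−345000)/400000 = 0.1375.
Squared: 0.0306; 0.0225; 0.0189.
Sum = 0.072031; P₂ = 0.072031 / 7 = 0.0103.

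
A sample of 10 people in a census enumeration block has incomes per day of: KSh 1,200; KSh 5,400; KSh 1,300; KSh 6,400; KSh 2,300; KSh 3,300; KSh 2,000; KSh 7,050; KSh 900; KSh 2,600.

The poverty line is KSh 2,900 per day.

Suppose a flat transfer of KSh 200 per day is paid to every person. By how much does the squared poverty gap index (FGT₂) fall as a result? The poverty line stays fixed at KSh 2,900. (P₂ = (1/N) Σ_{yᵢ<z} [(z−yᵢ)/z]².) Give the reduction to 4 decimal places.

0.0309

Before: below the line — KSh 900, KSh 1,200, KSh 1,300, KSh 2,000, KSh 2,300, KSh 2,600; squared poverty gap index (FGT₂) = 0.127348.
After the KSh 200 transfer: below the line — KSh 1,100, KSh 1,400, KSh 1,500, KSh 2,200, KSh 2,500, KSh 2,800; squared poverty gap index (FGT₂) = 0.096433.
Reduction = 0.127348 − 0.096433 = 0.0309.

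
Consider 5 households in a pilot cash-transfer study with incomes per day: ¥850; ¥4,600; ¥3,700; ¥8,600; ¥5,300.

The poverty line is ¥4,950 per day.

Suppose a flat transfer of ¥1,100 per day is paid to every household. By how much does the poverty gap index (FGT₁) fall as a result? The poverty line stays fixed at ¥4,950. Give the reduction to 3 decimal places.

Before: below the line — ¥850, ¥3,700, ¥4,600; poverty gap index (FGT₁) = 0.23030.
After the ¥1,100 transfer: below the line — ¥1,950, ¥4,800; poverty gap index (FGT₁) = 0.12727.
Reduction = 0.23030 − 0.12727 = 0.103.

0.103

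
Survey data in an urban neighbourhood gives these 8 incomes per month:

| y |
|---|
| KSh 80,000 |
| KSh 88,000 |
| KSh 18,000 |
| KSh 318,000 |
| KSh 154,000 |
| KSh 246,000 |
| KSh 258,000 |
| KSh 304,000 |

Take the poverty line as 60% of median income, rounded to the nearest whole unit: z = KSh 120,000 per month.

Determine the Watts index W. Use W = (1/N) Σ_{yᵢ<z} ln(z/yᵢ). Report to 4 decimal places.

Below z: KSh 18,000, KSh 80,000, KSh 88,000 (q = 3 of N = 8).
ln(z/y) terms: ln(120000/18000) = 1.8971; ln(120000/80000) = 0.4055; ln(120000/88000) = 0.3102.
W = 2.612740 / 8 = 0.3266.

0.3266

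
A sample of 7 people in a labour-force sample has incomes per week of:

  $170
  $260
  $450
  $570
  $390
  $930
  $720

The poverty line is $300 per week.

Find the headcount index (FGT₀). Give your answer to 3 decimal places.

2 of the 7 people have income below $300.
H = 2/7 = 0.286.

0.286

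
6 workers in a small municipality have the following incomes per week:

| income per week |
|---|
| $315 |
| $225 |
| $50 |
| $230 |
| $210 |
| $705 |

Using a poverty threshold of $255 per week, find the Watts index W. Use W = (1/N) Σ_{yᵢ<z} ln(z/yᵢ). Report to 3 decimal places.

0.342

Below the line: $50, $210, $225, $230 (q = 4 of N = 6).
Log gaps: ln(255/50) = 1.6292; ln(255/210) = 0.1942; ln(255/225) = 0.1252; ln(255/230) = 0.1032.
W = 2.051744 / 6 = 0.342.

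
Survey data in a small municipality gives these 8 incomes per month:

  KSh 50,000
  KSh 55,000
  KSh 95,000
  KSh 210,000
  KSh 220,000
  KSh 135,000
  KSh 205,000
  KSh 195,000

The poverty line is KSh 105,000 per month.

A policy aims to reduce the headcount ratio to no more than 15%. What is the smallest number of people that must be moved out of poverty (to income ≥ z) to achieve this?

2

3 of the 8 people are poor, so H = 3/8 = 0.375.
A headcount ratio of at most 15% allows at most ⌊0.15 × 8⌋ = 1 poor people.
So at least 3 − 1 = 2 must be lifted.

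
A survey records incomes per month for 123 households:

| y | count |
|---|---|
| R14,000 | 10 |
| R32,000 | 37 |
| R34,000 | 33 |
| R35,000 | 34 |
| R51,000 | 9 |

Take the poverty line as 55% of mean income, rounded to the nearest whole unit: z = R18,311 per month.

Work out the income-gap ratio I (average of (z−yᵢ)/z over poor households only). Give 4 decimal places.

Poor units: 10×R14,000 (q = 10 of N = 123).
Relative gaps: 0.2354 (×10); sum = 2.354323.
I averages over the q = 10 poor units only: 2.354323 / 10 = 0.2354.

0.2354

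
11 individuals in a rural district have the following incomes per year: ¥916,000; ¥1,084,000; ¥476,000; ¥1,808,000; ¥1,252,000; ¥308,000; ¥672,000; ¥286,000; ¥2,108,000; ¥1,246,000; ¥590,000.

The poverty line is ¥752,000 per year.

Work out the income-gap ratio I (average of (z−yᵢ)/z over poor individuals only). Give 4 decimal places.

0.3798

Below z: ¥286,000, ¥308,000, ¥476,000, ¥590,000, ¥672,000 (q = 5 of N = 11).
Relative gaps: 0.6197, 0.5904, 0.3670, 0.2154, 0.1064; sum = 1.898936.
I averages over the q = 5 poor units only: 1.898936 / 5 = 0.3798.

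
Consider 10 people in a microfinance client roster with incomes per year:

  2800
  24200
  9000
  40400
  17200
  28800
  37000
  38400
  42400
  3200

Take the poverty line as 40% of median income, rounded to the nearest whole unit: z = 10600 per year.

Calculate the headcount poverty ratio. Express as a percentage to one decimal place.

3 of the 10 people have income below 10600.
H = 3/10 = 30.0%.

30.0%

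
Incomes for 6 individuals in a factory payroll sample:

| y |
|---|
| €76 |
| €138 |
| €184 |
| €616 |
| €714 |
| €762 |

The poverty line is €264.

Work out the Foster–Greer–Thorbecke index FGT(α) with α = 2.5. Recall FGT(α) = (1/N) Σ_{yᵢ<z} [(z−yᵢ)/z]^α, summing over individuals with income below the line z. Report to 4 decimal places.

0.1060

Below the line: €76, €138, €184 (q = 3 of N = 6).
Relative gaps: (264−76)/264 = 0.7121; (264−138)/264 = 0.4773; (264−184)/264 = 0.3030.
Raised to α = 2.5: 0.42794; 0.15737; 0.05055.
Sum = 0.635859; FGT(2.5) = 0.635859 / 6 = 0.1060.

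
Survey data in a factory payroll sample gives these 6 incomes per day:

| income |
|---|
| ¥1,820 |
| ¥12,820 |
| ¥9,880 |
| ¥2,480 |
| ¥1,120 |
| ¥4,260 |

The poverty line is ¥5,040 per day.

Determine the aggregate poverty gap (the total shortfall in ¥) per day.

¥10,480

Incomes under z: ¥1,120, ¥1,820, ¥2,480, ¥4,260 (q = 4 of N = 6).
Individual gaps: 5040−1120 = 3920; 5040−1820 = 3220; 5040−2480 = 2560; 5040−4260 = 780.
Aggregate gap = ¥10,480.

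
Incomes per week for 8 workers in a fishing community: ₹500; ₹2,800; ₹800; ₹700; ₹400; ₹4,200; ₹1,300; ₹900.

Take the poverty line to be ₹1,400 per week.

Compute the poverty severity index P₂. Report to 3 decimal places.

Incomes under z: ₹400, ₹500, ₹700, ₹800, ₹900, ₹1,300 (q = 6 of N = 8).
Shortfall ratios: (1400−400)/1400 = 0.7143; (1400−500)/1400 = 0.6429; (1400−700)/1400 = 0.5000; (1400−800)/1400 = 0.4286; (1400−900)/1400 = 0.3571; (1400−1300)/1400 = 0.0714.
Squared: 0.5102; 0.4133; 0.2500; 0.1837; 0.1276; 0.0051.
Sum = 1.489796; P₂ = 1.489796 / 8 = 0.186.

0.186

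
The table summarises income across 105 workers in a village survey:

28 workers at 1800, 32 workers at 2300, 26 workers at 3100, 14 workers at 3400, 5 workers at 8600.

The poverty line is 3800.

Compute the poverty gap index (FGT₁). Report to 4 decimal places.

0.3203

Incomes under z: 28×1800, 32×2300, 26×3100, 14×3400 (q = 100 of N = 105).
Gap ratios (z−y)/z: (3800−1800)/3800 = 0.5263 (×28); (3800−2300)/3800 = 0.3947 (×32); (3800−3100)/3800 = 0.1842 (×26); (3800−3400)/3800 = 0.1053 (×14).
Σ = 33.631579. Dividing by the full population N = 105 gives P₁ = 0.3203.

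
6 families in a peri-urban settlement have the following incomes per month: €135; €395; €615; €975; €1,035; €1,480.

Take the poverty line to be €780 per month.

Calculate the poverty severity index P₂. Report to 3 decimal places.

Below z: €135, €395, €615 (q = 3 of N = 6).
Shortfall ratios: (780−135)/780 = 0.8269; (780−395)/780 = 0.4936; (780−615)/780 = 0.2115.
Squared: 0.6838; 0.2436; 0.0447.
Sum = 0.972181; P₂ = 0.972181 / 6 = 0.162.

0.162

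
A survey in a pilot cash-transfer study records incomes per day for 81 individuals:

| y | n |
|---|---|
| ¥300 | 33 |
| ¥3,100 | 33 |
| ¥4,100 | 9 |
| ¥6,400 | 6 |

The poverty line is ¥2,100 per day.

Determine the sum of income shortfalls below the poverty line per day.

¥59,400

Poor units: 33×¥300 (q = 33 of N = 81).
Individual gaps: 33×(2100−300) = 59400.
Aggregate gap = ¥59,400.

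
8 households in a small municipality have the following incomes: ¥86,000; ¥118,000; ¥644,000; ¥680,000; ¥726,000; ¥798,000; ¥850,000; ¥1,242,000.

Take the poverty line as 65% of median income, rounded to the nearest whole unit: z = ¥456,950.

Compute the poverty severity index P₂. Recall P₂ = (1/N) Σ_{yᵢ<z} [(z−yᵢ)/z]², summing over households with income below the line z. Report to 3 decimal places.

Poor units: ¥86,000, ¥118,000 (q = 2 of N = 8).
Relative gaps: (456950−86000)/456950 = 0.8118; (456950−118000)/456950 = 0.7418.
Squared: 0.6590; 0.5502.
Sum = 1.209229; P₂ = 1.209229 / 8 = 0.151.

0.151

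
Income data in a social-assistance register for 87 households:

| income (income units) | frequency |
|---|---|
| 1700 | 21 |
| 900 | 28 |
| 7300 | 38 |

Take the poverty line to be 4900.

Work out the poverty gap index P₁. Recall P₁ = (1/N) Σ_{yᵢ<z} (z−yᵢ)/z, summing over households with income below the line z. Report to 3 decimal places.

0.420

Incomes under z: 28×900, 21×1700 (q = 49 of N = 87).
Gap ratios (z−y)/z: (4900−900)/4900 = 0.8163 (×28); (4900−1700)/4900 = 0.6531 (×21).
Σ = 36.571429. Dividing by the full population N = 87 gives P₁ = 0.420.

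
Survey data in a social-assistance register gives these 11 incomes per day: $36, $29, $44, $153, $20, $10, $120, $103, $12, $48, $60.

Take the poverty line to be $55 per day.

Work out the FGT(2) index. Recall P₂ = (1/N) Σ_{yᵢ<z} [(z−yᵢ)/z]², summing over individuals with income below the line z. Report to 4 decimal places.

Below the line: $10, $12, $20, $29, $36, $44, $48 (q = 7 of N = 11).
Shortfall ratios: (55−10)/55 = 0.8182; (55−12)/55 = 0.7818; (55−20)/55 = 0.6364; (55−29)/55 = 0.4727; (55−36)/55 = 0.3455; (55−44)/55 = 0.2000; (55−48)/55 = 0.1273.
Squared: 0.6694; 0.6112; 0.4050; 0.2235; 0.1193; 0.0400; 0.0162.
Sum = 2.084628; P₂ = 2.084628 / 11 = 0.1895.

0.1895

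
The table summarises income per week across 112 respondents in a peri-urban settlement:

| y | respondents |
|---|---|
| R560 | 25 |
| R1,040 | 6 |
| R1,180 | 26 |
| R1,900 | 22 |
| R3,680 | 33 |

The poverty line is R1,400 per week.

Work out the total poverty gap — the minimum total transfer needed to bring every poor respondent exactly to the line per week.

R28,880

Poor units: 25×R560, 6×R1,040, 26×R1,180 (q = 57 of N = 112).
Individual gaps: 25×(1400−560) = 21000; 6×(1400−1040) = 2160; 26×(1400−1180) = 5720.
Aggregate gap = R28,880.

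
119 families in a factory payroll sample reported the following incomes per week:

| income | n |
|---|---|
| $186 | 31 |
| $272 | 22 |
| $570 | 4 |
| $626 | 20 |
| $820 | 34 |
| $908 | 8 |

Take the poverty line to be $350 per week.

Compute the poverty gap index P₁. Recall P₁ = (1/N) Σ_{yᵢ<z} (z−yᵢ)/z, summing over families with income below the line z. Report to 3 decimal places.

0.163

Below z: 31×$186, 22×$272 (q = 53 of N = 119).
Relative gaps: (350−186)/350 = 0.4686 (×31); (350−272)/350 = 0.2229 (×22).
Sum of shortfalls = 19.428571; P₁ averages over all N: 19.428571 / 119 = 0.163.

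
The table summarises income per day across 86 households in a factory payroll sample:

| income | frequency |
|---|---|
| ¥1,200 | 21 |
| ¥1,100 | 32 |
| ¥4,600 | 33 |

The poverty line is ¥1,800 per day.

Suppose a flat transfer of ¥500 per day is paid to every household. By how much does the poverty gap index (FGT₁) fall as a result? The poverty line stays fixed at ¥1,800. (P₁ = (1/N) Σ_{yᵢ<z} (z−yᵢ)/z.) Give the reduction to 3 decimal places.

0.171

Before: below the line — 32×¥1,100, 21×¥1,200; poverty gap index (FGT₁) = 0.22610.
After the ¥500 transfer: below the line — 32×¥1,600, 21×¥1,700; poverty gap index (FGT₁) = 0.05491.
Reduction = 0.22610 − 0.05491 = 0.171.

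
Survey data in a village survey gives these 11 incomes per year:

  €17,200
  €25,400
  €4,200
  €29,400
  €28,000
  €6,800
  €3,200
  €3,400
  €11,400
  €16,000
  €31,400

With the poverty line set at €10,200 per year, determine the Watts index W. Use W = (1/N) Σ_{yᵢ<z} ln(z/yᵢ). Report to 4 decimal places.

Incomes under z: €3,200, €3,400, €4,200, €6,800 (q = 4 of N = 11).
Log gaps: ln(10200/3200) = 1.1592; ln(10200/3400) = 1.0986; ln(10200/4200) = 0.8873; ln(10200/6800) = 0.4055.
W = 3.550618 / 11 = 0.3228.

0.3228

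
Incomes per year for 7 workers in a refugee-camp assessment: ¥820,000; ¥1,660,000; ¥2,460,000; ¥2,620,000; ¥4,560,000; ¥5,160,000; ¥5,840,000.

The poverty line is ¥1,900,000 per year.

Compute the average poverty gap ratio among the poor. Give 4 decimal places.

Poor units: ¥820,000, ¥1,660,000 (q = 2 of N = 7).
Shortfall ratios (z−y)/z: 0.5684, 0.1263; sum = 0.694737.
I averages over the q = 2 poor units only: 0.694737 / 2 = 0.3474.

0.3474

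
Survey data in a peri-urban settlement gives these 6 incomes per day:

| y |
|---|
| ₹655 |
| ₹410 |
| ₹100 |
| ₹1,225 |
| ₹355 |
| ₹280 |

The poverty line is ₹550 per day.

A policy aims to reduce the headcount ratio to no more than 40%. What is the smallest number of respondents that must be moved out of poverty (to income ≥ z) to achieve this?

4 of the 6 respondents are poor, so H = 4/6 = 0.667.
A headcount ratio of at most 40% allows at most ⌊0.40 × 6⌋ = 2 poor respondents.
So at least 4 − 2 = 2 must be lifted.

2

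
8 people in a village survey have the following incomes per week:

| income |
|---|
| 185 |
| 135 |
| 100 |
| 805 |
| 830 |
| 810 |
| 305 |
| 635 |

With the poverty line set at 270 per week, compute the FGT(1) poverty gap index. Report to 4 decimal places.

0.1806

Incomes under z: 100, 135, 185 (q = 3 of N = 8).
Normalized shortfalls: (270−100)/270 = 0.6296; (270−135)/270 = 0.5000; (270−185)/270 = 0.3148.
Sum of shortfalls = 1.444444; P₁ averages over all N: 1.444444 / 8 = 0.1806.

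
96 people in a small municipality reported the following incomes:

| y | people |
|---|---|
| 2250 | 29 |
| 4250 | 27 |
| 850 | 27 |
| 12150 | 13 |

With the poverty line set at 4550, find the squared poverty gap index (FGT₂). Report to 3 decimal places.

0.264

Below the line: 27×850, 29×2250, 27×4250 (q = 83 of N = 96).
Gap ratios (z−y)/z: (4550−850)/4550 = 0.8132 (×27); (4550−2250)/4550 = 0.5055 (×29); (4550−4250)/4550 = 0.0659 (×27).
Squared: 0.6613 (×27); 0.2555 (×29); 0.0043 (×27).
Sum = 25.381959; P₂ = 25.381959 / 96 = 0.264.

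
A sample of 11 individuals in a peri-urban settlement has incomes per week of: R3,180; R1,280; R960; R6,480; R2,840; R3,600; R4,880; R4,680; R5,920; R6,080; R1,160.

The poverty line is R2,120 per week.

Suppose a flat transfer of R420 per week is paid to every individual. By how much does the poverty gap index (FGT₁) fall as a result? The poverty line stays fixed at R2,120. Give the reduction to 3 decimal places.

Before: below the line — R960, R1,160, R1,280; poverty gap index (FGT₁) = 0.12693.
After the R420 transfer: below the line — R1,380, R1,580, R1,700; poverty gap index (FGT₁) = 0.07290.
Reduction = 0.12693 − 0.07290 = 0.054.

0.054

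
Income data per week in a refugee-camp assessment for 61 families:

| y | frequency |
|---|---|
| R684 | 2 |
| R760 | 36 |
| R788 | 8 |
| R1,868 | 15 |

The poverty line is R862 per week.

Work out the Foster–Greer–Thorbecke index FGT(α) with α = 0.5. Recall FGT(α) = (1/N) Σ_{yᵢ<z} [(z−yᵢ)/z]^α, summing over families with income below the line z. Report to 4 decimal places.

0.2563

Below z: 2×R684, 36×R760, 8×R788 (q = 46 of N = 61).
Shortfall ratios: (862−684)/862 = 0.2065 (×2); (862−760)/862 = 0.1183 (×36); (862−788)/862 = 0.0858 (×8).
Raised to α = 0.5: 0.45442 (×2); 0.34399 (×36); 0.29300 (×8).
Sum = 15.636467; FGT(0.5) = 15.636467 / 61 = 0.2563.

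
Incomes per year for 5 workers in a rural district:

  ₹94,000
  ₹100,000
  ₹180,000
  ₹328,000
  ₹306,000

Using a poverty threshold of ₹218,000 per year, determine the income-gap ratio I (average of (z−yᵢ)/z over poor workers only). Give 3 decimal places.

0.428

Poor units: ₹94,000, ₹100,000, ₹180,000 (q = 3 of N = 5).
Shortfall ratios (z−y)/z: 0.5688, 0.5413, 0.1743; sum = 1.284404.
I averages over the q = 3 poor units only: 1.284404 / 3 = 0.428.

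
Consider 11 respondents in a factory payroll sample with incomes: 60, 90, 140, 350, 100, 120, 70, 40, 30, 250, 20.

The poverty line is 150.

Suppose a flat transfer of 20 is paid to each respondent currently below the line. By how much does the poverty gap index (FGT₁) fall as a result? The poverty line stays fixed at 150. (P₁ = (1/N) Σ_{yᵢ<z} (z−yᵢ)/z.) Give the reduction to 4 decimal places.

0.1030

Before: below the line — 20, 30, 40, 60, 70, 90, 100, 120, 140; poverty gap index (FGT₁) = 0.412121.
After the 20 transfer: below the line — 40, 50, 60, 80, 90, 110, 120, 140; poverty gap index (FGT₁) = 0.309091.
Reduction = 0.412121 − 0.309091 = 0.1030.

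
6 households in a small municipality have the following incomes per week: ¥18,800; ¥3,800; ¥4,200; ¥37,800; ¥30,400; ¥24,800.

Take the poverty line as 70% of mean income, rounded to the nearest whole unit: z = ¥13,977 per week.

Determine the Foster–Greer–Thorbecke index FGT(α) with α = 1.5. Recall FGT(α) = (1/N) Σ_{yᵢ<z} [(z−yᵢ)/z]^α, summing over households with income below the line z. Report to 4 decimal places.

Poor units: ¥3,800, ¥4,200 (q = 2 of N = 6).
Gap ratios (z−y)/z: (13977−3800)/13977 = 0.7281; (13977−4200)/13977 = 0.6995.
Raised to α = 1.5: 0.62131; 0.58504.
Sum = 1.206353; FGT(1.5) = 1.206353 / 6 = 0.2011.

0.2011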